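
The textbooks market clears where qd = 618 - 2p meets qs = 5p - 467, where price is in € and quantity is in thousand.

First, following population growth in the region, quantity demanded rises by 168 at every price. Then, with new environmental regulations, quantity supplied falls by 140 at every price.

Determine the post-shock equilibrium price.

199

Before the shock: 618 - 2p = 5p - 467 ⇒ 1085 = 7p ⇒ p = 155, q = 308.
After the shift, demand is qd = 786 - 2p and supply is qs = 5p - 607.
Clearing the new market: 786 - 2p = 5p - 607, so p = 199 and q = 388.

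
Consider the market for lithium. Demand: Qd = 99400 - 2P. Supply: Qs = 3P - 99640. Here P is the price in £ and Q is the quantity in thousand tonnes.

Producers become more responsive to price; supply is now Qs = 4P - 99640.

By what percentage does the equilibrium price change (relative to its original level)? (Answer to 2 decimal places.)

Solve the original market: 99400 - 2P = 3P - 99640, hence P = 39808 and Q = 19784.
The shock moves the curves to Qd = 99400 - 2P and Qs = 4P - 99640.
Equate the new curves: 99400 - 2P = 4P - 99640, giving 199040 = 6P, P = 99520/3 ≈ 33173.3333, Q = 99160/3 ≈ 33053.3333.
%ΔP = (33173.3333 − 39808) / 39808 × 100 = -16.67%.

-16.67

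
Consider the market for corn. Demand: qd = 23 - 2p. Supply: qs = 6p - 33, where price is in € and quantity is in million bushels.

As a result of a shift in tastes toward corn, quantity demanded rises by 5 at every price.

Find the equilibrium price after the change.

Initially, 23 - 2p = 6p - 33, so 56 = 8p and p = 7, q = 9.
After the shift, demand is qd = 28 - 2p and supply is qs = 6p - 33.
Equate the new curves: 28 - 2p = 6p - 33, giving 61 = 8p, p = 7.625, q = 12.75.

7.625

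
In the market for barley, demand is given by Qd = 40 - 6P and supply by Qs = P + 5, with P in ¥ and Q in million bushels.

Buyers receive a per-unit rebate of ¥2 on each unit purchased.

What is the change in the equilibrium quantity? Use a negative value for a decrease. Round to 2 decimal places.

Solve the original market: 40 - 6P = P + 5, hence P = 5 and Q = 10.
Since buyers' out-of-pocket price is the market price minus the rebate, the effective demand curve becomes Qd = 52 - 6P.
Setting them equal: 52 - 6P = P + 5 → 47 = 7P, so P = 47/7 ≈ 6.7143 and Q = 82/7 ≈ 11.7143.
ΔQ = 11.7143 − 10 = +1.71.

+1.71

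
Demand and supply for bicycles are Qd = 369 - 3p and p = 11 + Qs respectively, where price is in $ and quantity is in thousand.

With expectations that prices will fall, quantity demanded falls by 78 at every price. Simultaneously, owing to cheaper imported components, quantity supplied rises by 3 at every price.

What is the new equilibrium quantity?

Before the shock: 369 - 3p = p - 11 ⇒ 380 = 4p ⇒ p = 95, Q = 84.
After the shift, demand is Qd = 291 - 3p and supply is Qs = p - 8.
Equate the new curves: 291 - 3p = p - 8, giving 299 = 4p, p = 74.75, Q = 66.75.

66.75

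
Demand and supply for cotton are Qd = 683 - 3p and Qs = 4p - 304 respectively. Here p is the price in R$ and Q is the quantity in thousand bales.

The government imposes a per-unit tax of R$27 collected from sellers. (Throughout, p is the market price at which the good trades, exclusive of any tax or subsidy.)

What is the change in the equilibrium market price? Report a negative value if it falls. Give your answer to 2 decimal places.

+15.43

Before the shock: 683 - 3p = 4p - 304 ⇒ 987 = 7p ⇒ p = 141, Q = 260.
Since sellers keep the price net of the tax, the effective supply curve becomes Qs = 4p - 412.
Clearing the new market: 683 - 3p = 4p - 412, so p = 1095/7 ≈ 156.4286 and Q = 1496/7 ≈ 213.7143.
Δp = 156.4286 − 141 = +15.43.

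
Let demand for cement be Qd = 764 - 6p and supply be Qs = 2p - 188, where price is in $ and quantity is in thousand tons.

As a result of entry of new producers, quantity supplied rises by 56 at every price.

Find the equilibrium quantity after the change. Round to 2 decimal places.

92.00

Solve the original market: 764 - 6p = 2p - 188, hence p = 119 and Q = 50.
The shock moves the curves to Qd = 764 - 6p and Qs = 2p - 132.
Equate the new curves: 764 - 6p = 2p - 132, giving 896 = 8p, p = 112, Q = 92.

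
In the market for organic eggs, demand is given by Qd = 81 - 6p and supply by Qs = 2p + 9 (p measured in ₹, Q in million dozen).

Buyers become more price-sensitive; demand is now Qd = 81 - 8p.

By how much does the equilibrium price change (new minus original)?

-1.8

Initially, 81 - 6p = 2p + 9, so 72 = 8p and p = 9, Q = 27.
The new curves are Qd = 81 - 8p (demand) and Qs = 2p + 9 (supply).
New equilibrium: 81 - 8p = 2p + 9 ⇒ 72 = 10p ⇒ p = 7.2, Q = 23.4.
Δp = 7.2 − 9 = -1.8.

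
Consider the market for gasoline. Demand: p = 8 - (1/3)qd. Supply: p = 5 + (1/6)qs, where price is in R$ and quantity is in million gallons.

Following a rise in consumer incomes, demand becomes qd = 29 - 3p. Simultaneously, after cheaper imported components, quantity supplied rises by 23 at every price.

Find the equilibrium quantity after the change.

Before the shock: 24 - 3p = 6p - 30 ⇒ 54 = 9p ⇒ p = 6, q = 6.
The shock moves the curves to qd = 29 - 3p and qs = 6p - 7.
Clearing the new market: 29 - 3p = 6p - 7, so p = 4 and q = 17.

17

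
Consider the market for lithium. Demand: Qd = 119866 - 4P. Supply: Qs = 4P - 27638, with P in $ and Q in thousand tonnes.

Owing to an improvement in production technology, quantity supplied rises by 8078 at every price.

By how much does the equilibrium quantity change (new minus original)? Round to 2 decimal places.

+4039.00

Before the shock: 119866 - 4P = 4P - 27638 ⇒ 147504 = 8P ⇒ P = 18438, Q = 46114.
With the change applied: demand Qd = 119866 - 4P, supply Qs = 4P - 19560.
Equate the new curves: 119866 - 4P = 4P - 19560, giving 139426 = 8P, P = 17428.25, Q = 50153.
ΔQ = 50153 − 46114 = +4039.00.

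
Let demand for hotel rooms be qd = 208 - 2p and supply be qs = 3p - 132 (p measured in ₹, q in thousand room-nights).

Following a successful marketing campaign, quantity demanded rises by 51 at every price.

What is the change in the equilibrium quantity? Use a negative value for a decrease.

+30.6

Original equilibrium: 208 - 2p = 3p - 132 gives 340 = 5p, so p = 68 and q = 72.
With the change applied: demand qd = 259 - 2p, supply qs = 3p - 132.
New equilibrium: 259 - 2p = 3p - 132 ⇒ 391 = 5p ⇒ p = 78.2, q = 102.6.
Δq = 102.6 − 72 = +30.6.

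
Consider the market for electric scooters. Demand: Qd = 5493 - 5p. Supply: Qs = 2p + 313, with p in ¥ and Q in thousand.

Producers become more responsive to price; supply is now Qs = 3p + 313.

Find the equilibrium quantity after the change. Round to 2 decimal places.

2255.50

Solve the original market: 5493 - 5p = 2p + 313, hence p = 740 and Q = 1793.
The new curves are Qd = 5493 - 5p (demand) and Qs = 3p + 313 (supply).
Clearing the new market: 5493 - 5p = 3p + 313, so p = 647.5 and Q = 2255.5.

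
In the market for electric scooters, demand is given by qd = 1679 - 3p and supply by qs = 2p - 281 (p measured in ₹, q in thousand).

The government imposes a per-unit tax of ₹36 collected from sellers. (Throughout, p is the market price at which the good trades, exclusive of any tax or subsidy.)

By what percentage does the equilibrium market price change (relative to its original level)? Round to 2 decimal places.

Before the shock: 1679 - 3p = 2p - 281 ⇒ 1960 = 5p ⇒ p = 392, q = 503.
Since sellers keep the price net of the tax, the effective supply curve becomes qs = 2p - 353.
Clearing the new market: 1679 - 3p = 2p - 353, so p = 406.4 and q = 459.8.
%Δp = (406.4 − 392) / 392 × 100 = +3.67%.

+3.67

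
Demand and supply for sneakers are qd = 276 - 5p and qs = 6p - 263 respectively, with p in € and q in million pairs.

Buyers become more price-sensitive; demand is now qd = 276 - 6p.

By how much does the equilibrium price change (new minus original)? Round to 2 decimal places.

-4.08

Before the shock: 276 - 5p = 6p - 263 ⇒ 539 = 11p ⇒ p = 49, q = 31.
The shock moves the curves to qd = 276 - 6p and qs = 6p - 263.
Equate the new curves: 276 - 6p = 6p - 263, giving 539 = 12p, p = 539/12 ≈ 44.9167, q = 6.5.
Δp = 44.9167 − 49 = -4.08.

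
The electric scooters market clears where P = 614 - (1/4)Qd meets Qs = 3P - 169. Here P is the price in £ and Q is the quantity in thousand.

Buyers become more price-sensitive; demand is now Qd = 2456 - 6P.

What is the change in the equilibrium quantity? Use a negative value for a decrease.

-250

Solve the original market: 2456 - 4P = 3P - 169, hence P = 375 and Q = 956.
After the shift, demand is Qd = 2456 - 6P and supply is Qs = 3P - 169.
New equilibrium: 2456 - 6P = 3P - 169 ⇒ 2625 = 9P ⇒ P = 875/3 ≈ 291.6667, Q = 706.
ΔQ = 706 − 956 = -250.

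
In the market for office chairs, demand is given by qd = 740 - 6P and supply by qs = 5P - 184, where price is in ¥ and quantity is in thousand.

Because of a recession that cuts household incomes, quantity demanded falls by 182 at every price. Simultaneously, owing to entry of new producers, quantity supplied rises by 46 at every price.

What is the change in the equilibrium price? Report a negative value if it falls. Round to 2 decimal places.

Solve the original market: 740 - 6P = 5P - 184, hence P = 84 and q = 236.
The shock moves the curves to qd = 558 - 6P and qs = 5P - 138.
Setting them equal: 558 - 6P = 5P - 138 → 696 = 11P, so P = 696/11 ≈ 63.2727 and q = 1962/11 ≈ 178.3636.
ΔP = 63.2727 − 84 = -20.73.

-20.73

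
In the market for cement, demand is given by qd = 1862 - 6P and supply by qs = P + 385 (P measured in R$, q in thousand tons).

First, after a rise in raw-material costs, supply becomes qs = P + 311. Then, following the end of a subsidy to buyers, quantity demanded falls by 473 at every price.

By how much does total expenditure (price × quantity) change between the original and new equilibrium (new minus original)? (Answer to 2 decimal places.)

-54146.00

Original equilibrium: 1862 - 6P = P + 385 gives 1477 = 7P, so P = 211 and q = 596.
After the shift, demand is qd = 1389 - 6P and supply is qs = P + 311.
New equilibrium: 1389 - 6P = P + 311 ⇒ 1078 = 7P ⇒ P = 154, q = 465.
Expenditure moves from 211×596 = 125756 to 154×465 = 71610; change = -54146.00.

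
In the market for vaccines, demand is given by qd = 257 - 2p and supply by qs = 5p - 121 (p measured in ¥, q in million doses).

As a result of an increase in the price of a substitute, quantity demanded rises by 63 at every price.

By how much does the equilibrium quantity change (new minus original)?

Original equilibrium: 257 - 2p = 5p - 121 gives 378 = 7p, so p = 54 and q = 149.
The new curves are qd = 320 - 2p (demand) and qs = 5p - 121 (supply).
Equate the new curves: 320 - 2p = 5p - 121, giving 441 = 7p, p = 63, q = 194.
Δq = 194 − 149 = +45.

+45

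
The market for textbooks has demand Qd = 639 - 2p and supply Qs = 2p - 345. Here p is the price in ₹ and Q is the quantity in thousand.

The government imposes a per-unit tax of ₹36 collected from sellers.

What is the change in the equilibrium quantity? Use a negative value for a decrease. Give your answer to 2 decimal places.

-36.00

Solve the original market: 639 - 2p = 2p - 345, hence p = 246 and Q = 147.
Since sellers keep the price net of the tax, the effective supply curve becomes Qs = 2p - 417.
Equate the new curves: 639 - 2p = 2p - 417, giving 1056 = 4p, p = 264, Q = 111.
ΔQ = 111 − 147 = -36.00.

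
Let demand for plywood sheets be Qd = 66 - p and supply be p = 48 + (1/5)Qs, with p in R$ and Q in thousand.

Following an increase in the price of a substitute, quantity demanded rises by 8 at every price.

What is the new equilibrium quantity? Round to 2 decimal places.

21.67

Before the shock: 66 - p = 5p - 240 ⇒ 306 = 6p ⇒ p = 51, Q = 15.
With the change applied: demand Qd = 74 - p, supply Qs = 5p - 240.
New equilibrium: 74 - p = 5p - 240 ⇒ 314 = 6p ⇒ p = 157/3 ≈ 52.3333, Q = 65/3 ≈ 21.6667.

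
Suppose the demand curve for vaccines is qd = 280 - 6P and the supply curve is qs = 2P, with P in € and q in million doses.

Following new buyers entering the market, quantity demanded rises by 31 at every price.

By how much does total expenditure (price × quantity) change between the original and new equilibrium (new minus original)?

Initially, 280 - 6P = 2P, so 280 = 8P and P = 35, q = 70.
After the shift, demand is qd = 311 - 6P and supply is qs = 2P.
Equate the new curves: 311 - 6P = 2P, giving 311 = 8P, P = 38.875, q = 77.75.
Expenditure moves from 35×70 = 2450 to 38.875×77.75 = 3022.53125; change = +572.53125.

+572.53125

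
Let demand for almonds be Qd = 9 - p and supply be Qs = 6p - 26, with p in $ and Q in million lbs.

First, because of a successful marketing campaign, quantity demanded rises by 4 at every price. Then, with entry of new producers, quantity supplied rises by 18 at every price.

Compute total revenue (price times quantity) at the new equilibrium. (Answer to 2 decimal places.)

Original equilibrium: 9 - p = 6p - 26 gives 35 = 7p, so p = 5 and Q = 4.
The shock moves the curves to Qd = 13 - p and Qs = 6p - 8.
Clearing the new market: 13 - p = 6p - 8, so p = 3 and Q = 10.
New expenditure = 3 × 10 = 30.00.

30.00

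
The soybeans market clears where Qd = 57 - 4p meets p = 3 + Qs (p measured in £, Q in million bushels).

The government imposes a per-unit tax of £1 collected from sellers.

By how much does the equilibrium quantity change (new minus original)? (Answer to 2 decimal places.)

Solve the original market: 57 - 4p = p - 3, hence p = 12 and Q = 9.
Since sellers keep the price net of the tax, the effective supply curve becomes Qs = p - 4.
Equate the new curves: 57 - 4p = p - 4, giving 61 = 5p, p = 12.2, Q = 8.2.
ΔQ = 8.2 − 9 = -0.80.

-0.80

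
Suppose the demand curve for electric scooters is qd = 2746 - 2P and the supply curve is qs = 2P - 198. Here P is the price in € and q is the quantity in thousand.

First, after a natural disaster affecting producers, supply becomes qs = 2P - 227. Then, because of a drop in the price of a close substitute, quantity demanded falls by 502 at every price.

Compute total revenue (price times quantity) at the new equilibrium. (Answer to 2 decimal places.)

623000.88

Original equilibrium: 2746 - 2P = 2P - 198 gives 2944 = 4P, so P = 736 and q = 1274.
The shock moves the curves to qd = 2244 - 2P and qs = 2P - 227.
New equilibrium: 2244 - 2P = 2P - 227 ⇒ 2471 = 4P ⇒ P = 617.75, q = 1008.5.
New expenditure = 617.75 × 1008.5 = 623000.88.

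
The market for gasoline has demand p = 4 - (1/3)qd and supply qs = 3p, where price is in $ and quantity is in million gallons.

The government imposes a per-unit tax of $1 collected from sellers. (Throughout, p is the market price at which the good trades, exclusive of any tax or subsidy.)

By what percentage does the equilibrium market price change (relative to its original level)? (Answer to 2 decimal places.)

Initially, 12 - 3p = 3p, so 12 = 6p and p = 2, q = 6.
Since sellers keep the price net of the tax, the effective supply curve becomes qs = 3p - 3.
New equilibrium: 12 - 3p = 3p - 3 ⇒ 15 = 6p ⇒ p = 2.5, q = 4.5.
%Δp = (2.5 − 2) / 2 × 100 = +25.00%.

+25.00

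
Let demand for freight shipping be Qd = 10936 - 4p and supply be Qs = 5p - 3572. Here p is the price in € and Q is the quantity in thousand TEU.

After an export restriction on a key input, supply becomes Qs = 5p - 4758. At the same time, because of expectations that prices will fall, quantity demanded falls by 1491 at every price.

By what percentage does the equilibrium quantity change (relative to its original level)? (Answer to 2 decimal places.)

Original equilibrium: 10936 - 4p = 5p - 3572 gives 14508 = 9p, so p = 1612 and Q = 4488.
With the change applied: demand Qd = 9445 - 4p, supply Qs = 5p - 4758.
Setting them equal: 9445 - 4p = 5p - 4758 → 14203 = 9p, so p = 14203/9 ≈ 1578.1111 and Q = 28193/9 ≈ 3132.5556.
%ΔQ = (3132.5556 − 4488) / 4488 × 100 = -30.20%.

-30.20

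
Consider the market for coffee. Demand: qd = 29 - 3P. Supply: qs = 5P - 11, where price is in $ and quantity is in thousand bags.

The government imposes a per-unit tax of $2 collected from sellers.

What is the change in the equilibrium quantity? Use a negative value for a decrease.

-3.75

Original equilibrium: 29 - 3P = 5P - 11 gives 40 = 8P, so P = 5 and q = 14.
Since sellers keep the price net of the tax, the effective supply curve becomes qs = 5P - 21.
Clearing the new market: 29 - 3P = 5P - 21, so P = 6.25 and q = 10.25.
Δq = 10.25 − 14 = -3.75.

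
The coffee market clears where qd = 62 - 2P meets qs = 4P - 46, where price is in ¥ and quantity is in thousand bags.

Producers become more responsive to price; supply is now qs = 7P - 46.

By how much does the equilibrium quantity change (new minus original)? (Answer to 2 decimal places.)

Before the shock: 62 - 2P = 4P - 46 ⇒ 108 = 6P ⇒ P = 18, q = 26.
The new curves are qd = 62 - 2P (demand) and qs = 7P - 46 (supply).
Clearing the new market: 62 - 2P = 7P - 46, so P = 12 and q = 38.
Δq = 38 − 26 = +12.00.

+12.00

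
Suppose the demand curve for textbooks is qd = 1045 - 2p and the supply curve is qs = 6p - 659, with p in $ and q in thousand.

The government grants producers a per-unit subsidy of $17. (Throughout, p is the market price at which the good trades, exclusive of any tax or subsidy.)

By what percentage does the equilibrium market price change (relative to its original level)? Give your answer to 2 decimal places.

-5.99

Solve the original market: 1045 - 2p = 6p - 659, hence p = 213 and q = 619.
Since sellers receive the price plus the subsidy, the effective supply curve becomes qs = 6p - 557.
Clearing the new market: 1045 - 2p = 6p - 557, so p = 200.25 and q = 644.5.
%Δp = (200.25 − 213) / 213 × 100 = -5.99%.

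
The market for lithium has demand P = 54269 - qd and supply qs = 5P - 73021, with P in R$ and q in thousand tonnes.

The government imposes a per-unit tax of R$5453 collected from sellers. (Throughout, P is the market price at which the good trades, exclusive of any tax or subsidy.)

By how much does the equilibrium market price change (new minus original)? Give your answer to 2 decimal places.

Solve the original market: 54269 - P = 5P - 73021, hence P = 21215 and q = 33054.
Since sellers keep the price net of the tax, the effective supply curve becomes qs = 5P - 100286.
New equilibrium: 54269 - P = 5P - 100286 ⇒ 154555 = 6P ⇒ P = 154555/6 ≈ 25759.1667, q = 171059/6 ≈ 28509.8333.
ΔP = 25759.1667 − 21215 = +4544.17.

+4544.17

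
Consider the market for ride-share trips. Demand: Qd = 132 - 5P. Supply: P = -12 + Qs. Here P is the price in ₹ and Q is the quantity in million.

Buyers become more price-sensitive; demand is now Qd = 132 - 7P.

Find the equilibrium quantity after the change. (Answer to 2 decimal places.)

Initially, 132 - 5P = P + 12, so 120 = 6P and P = 20, Q = 32.
The new curves are Qd = 132 - 7P (demand) and Qs = P + 12 (supply).
Setting them equal: 132 - 7P = P + 12 → 120 = 8P, so P = 15 and Q = 27.

27.00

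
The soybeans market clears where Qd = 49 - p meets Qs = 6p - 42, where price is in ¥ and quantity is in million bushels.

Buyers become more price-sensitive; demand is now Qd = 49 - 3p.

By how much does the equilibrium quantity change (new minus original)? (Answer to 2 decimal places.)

Before the shock: 49 - p = 6p - 42 ⇒ 91 = 7p ⇒ p = 13, Q = 36.
With the change applied: demand Qd = 49 - 3p, supply Qs = 6p - 42.
Equate the new curves: 49 - 3p = 6p - 42, giving 91 = 9p, p = 91/9 ≈ 10.1111, Q = 56/3 ≈ 18.6667.
ΔQ = 18.6667 − 36 = -17.33.

-17.33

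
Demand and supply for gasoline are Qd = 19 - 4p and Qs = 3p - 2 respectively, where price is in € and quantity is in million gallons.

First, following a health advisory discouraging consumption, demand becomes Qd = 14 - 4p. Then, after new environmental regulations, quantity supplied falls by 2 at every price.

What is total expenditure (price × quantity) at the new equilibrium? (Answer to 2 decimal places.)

9.55

Before the shock: 19 - 4p = 3p - 2 ⇒ 21 = 7p ⇒ p = 3, Q = 7.
The shock moves the curves to Qd = 14 - 4p and Qs = 3p - 4.
Setting them equal: 14 - 4p = 3p - 4 → 18 = 7p, so p = 18/7 ≈ 2.5714 and Q = 26/7 ≈ 3.7143.
New expenditure = 2.5714 × 3.7143 = 9.55.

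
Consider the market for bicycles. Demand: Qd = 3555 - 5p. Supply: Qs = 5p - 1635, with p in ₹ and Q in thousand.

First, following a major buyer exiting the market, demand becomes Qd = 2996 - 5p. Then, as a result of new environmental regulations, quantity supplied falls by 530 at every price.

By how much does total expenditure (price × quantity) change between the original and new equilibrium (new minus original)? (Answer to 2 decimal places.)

Before the shock: 3555 - 5p = 5p - 1635 ⇒ 5190 = 10p ⇒ p = 519, Q = 960.
The shock moves the curves to Qd = 2996 - 5p and Qs = 5p - 2165.
Setting them equal: 2996 - 5p = 5p - 2165 → 5161 = 10p, so p = 516.1 and Q = 415.5.
Expenditure moves from 519×960 = 498240 to 516.1×415.5 = 214439.55; change = -283800.45.

-283800.45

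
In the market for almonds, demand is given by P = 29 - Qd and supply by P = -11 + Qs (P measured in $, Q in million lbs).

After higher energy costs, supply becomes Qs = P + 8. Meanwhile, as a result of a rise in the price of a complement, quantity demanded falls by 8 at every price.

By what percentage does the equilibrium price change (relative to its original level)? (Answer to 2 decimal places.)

-27.78

Original equilibrium: 29 - P = P + 11 gives 18 = 2P, so P = 9 and Q = 20.
The new curves are Qd = 21 - P (demand) and Qs = P + 8 (supply).
Clearing the new market: 21 - P = P + 8, so P = 6.5 and Q = 14.5.
%ΔP = (6.5 − 9) / 9 × 100 = -27.78%.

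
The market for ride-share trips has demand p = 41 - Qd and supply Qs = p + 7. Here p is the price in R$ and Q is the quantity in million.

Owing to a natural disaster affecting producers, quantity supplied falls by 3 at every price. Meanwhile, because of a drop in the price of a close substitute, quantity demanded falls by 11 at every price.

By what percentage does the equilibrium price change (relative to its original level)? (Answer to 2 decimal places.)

-23.53

Solve the original market: 41 - p = p + 7, hence p = 17 and Q = 24.
The shock moves the curves to Qd = 30 - p and Qs = p + 4.
Equate the new curves: 30 - p = p + 4, giving 26 = 2p, p = 13, Q = 17.
%Δp = (13 − 17) / 17 × 100 = -23.53%.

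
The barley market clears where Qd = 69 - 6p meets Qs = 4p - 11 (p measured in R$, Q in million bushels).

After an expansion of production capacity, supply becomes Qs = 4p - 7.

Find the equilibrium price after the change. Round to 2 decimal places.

7.60

Original equilibrium: 69 - 6p = 4p - 11 gives 80 = 10p, so p = 8 and Q = 21.
The shock moves the curves to Qd = 69 - 6p and Qs = 4p - 7.
Equate the new curves: 69 - 6p = 4p - 7, giving 76 = 10p, p = 7.6, Q = 23.4.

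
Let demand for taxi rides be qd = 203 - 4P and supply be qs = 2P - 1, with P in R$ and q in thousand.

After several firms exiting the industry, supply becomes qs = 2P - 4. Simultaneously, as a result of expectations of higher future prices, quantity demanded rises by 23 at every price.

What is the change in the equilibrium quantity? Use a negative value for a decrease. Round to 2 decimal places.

Solve the original market: 203 - 4P = 2P - 1, hence P = 34 and q = 67.
With the change applied: demand qd = 226 - 4P, supply qs = 2P - 4.
Setting them equal: 226 - 4P = 2P - 4 → 230 = 6P, so P = 115/3 ≈ 38.3333 and q = 218/3 ≈ 72.6667.
Δq = 72.6667 − 67 = +5.67.

+5.67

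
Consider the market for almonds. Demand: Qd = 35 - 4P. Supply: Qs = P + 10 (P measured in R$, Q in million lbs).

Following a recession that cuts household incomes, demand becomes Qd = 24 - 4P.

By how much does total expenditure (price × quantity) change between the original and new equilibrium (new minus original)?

-39.16

Original equilibrium: 35 - 4P = P + 10 gives 25 = 5P, so P = 5 and Q = 15.
With the change applied: demand Qd = 24 - 4P, supply Qs = P + 10.
Clearing the new market: 24 - 4P = P + 10, so P = 2.8 and Q = 12.8.
Expenditure moves from 5×15 = 75 to 2.8×12.8 = 35.84; change = -39.16.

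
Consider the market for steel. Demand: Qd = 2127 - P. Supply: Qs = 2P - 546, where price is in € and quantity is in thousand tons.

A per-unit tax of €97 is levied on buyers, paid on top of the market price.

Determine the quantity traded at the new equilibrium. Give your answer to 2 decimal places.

Before the shock: 2127 - P = 2P - 546 ⇒ 2673 = 3P ⇒ P = 891, Q = 1236.
Since buyers pay the price plus the tax, the effective demand curve becomes Qd = 2030 - P.
Setting them equal: 2030 - P = 2P - 546 → 2576 = 3P, so P = 2576/3 ≈ 858.6667 and Q = 3514/3 ≈ 1171.3333.

1171.33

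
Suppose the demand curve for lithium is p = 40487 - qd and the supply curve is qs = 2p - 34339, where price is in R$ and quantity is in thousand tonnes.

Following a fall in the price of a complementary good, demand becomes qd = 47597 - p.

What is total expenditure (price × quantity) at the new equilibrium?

Solve the original market: 40487 - p = 2p - 34339, hence p = 24942 and q = 15545.
With the change applied: demand qd = 47597 - p, supply qs = 2p - 34339.
Equate the new curves: 47597 - p = 2p - 34339, giving 81936 = 3p, p = 27312, q = 20285.
New expenditure = 27312 × 20285 = 554023920.

554023920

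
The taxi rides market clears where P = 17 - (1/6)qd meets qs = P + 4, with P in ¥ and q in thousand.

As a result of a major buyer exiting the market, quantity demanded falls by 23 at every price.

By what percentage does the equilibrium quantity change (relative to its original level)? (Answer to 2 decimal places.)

-18.25

Solve the original market: 102 - 6P = P + 4, hence P = 14 and q = 18.
The new curves are qd = 79 - 6P (demand) and qs = P + 4 (supply).
Equate the new curves: 79 - 6P = P + 4, giving 75 = 7P, P = 75/7 ≈ 10.7143, q = 103/7 ≈ 14.7143.
%Δq = (14.7143 − 18) / 18 × 100 = -18.25%.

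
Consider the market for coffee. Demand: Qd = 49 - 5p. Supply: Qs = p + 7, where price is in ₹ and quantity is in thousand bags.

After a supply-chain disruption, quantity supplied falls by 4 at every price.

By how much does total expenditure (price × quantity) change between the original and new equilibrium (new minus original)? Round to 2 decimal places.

-16.22

Before the shock: 49 - 5p = p + 7 ⇒ 42 = 6p ⇒ p = 7, Q = 14.
With the change applied: demand Qd = 49 - 5p, supply Qs = p + 3.
Clearing the new market: 49 - 5p = p + 3, so p = 23/3 ≈ 7.6667 and Q = 32/3 ≈ 10.6667.
Expenditure moves from 7×14 = 98 to 7.6667×10.6667 = 81.7778; change = -16.22.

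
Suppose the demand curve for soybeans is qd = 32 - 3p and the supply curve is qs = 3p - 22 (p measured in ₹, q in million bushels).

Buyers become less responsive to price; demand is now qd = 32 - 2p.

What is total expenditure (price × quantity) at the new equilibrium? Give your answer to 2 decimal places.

Original equilibrium: 32 - 3p = 3p - 22 gives 54 = 6p, so p = 9 and q = 5.
The new curves are qd = 32 - 2p (demand) and qs = 3p - 22 (supply).
Clearing the new market: 32 - 2p = 3p - 22, so p = 10.8 and q = 10.4.
New expenditure = 10.8 × 10.4 = 112.32.

112.32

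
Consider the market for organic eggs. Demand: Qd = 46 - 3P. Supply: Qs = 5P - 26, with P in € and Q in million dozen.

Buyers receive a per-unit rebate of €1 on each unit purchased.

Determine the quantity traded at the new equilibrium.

20.875

Solve the original market: 46 - 3P = 5P - 26, hence P = 9 and Q = 19.
Since buyers' out-of-pocket price is the market price minus the rebate, the effective demand curve becomes Qd = 49 - 3P.
Setting them equal: 49 - 3P = 5P - 26 → 75 = 8P, so P = 9.375 and Q = 20.875.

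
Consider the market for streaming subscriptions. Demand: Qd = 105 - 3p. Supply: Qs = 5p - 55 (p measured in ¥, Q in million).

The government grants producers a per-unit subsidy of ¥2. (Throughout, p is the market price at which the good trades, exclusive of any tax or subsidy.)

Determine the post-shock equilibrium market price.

18.75

Before the shock: 105 - 3p = 5p - 55 ⇒ 160 = 8p ⇒ p = 20, Q = 45.
Since sellers receive the price plus the subsidy, the effective supply curve becomes Qs = 5p - 45.
Clearing the new market: 105 - 3p = 5p - 45, so p = 18.75 and Q = 48.75.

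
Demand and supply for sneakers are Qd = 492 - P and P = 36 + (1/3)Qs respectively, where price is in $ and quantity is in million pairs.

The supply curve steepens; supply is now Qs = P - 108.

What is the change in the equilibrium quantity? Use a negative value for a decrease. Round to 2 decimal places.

-150.00

Original equilibrium: 492 - P = 3P - 108 gives 600 = 4P, so P = 150 and Q = 342.
The shock moves the curves to Qd = 492 - P and Qs = P - 108.
Setting them equal: 492 - P = P - 108 → 600 = 2P, so P = 300 and Q = 192.
ΔQ = 192 − 342 = -150.00.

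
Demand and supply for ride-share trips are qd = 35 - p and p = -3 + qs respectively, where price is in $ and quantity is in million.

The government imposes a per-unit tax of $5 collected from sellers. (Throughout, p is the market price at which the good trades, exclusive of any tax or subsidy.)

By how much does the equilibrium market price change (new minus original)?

Original equilibrium: 35 - p = p + 3 gives 32 = 2p, so p = 16 and q = 19.
Since sellers keep the price net of the tax, the effective supply curve becomes qs = p - 2.
Clearing the new market: 35 - p = p - 2, so p = 18.5 and q = 16.5.
Δp = 18.5 − 16 = +2.5.

+2.5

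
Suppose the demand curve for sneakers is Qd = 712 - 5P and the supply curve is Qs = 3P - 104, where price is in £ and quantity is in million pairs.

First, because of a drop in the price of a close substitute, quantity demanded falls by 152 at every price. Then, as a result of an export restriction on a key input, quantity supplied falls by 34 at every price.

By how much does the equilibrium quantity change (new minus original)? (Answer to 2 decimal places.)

Solve the original market: 712 - 5P = 3P - 104, hence P = 102 and Q = 202.
The shock moves the curves to Qd = 560 - 5P and Qs = 3P - 138.
Setting them equal: 560 - 5P = 3P - 138 → 698 = 8P, so P = 87.25 and Q = 123.75.
ΔQ = 123.75 − 202 = -78.25.

-78.25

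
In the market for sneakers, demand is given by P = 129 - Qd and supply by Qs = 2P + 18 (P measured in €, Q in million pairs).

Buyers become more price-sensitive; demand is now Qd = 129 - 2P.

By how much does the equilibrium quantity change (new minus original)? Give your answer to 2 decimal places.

-18.50

Solve the original market: 129 - P = 2P + 18, hence P = 37 and Q = 92.
The new curves are Qd = 129 - 2P (demand) and Qs = 2P + 18 (supply).
Clearing the new market: 129 - 2P = 2P + 18, so P = 27.75 and Q = 73.5.
ΔQ = 73.5 − 92 = -18.50.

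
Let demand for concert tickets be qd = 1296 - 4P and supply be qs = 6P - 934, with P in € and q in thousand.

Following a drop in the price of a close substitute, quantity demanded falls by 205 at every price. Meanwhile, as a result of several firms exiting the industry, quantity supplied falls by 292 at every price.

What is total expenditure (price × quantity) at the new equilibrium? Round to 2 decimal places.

38045.14

Initially, 1296 - 4P = 6P - 934, so 2230 = 10P and P = 223, q = 404.
The shock moves the curves to qd = 1091 - 4P and qs = 6P - 1226.
Setting them equal: 1091 - 4P = 6P - 1226 → 2317 = 10P, so P = 231.7 and q = 164.2.
New expenditure = 231.7 × 164.2 = 38045.14.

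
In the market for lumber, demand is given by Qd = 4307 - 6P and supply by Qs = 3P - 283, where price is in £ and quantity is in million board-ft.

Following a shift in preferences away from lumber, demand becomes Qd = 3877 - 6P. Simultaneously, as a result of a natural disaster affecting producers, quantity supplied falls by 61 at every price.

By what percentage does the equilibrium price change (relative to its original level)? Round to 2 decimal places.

-8.04

Initially, 4307 - 6P = 3P - 283, so 4590 = 9P and P = 510, Q = 1247.
With the change applied: demand Qd = 3877 - 6P, supply Qs = 3P - 344.
Setting them equal: 3877 - 6P = 3P - 344 → 4221 = 9P, so P = 469 and Q = 1063.
%ΔP = (469 − 510) / 510 × 100 = -8.04%.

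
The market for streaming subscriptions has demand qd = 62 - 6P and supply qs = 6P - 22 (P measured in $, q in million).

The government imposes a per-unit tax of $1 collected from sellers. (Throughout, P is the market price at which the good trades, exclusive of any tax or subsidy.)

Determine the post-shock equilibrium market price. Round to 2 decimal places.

Initially, 62 - 6P = 6P - 22, so 84 = 12P and P = 7, q = 20.
Since sellers keep the price net of the tax, the effective supply curve becomes qs = 6P - 28.
Equate the new curves: 62 - 6P = 6P - 28, giving 90 = 12P, P = 7.5, q = 17.

7.50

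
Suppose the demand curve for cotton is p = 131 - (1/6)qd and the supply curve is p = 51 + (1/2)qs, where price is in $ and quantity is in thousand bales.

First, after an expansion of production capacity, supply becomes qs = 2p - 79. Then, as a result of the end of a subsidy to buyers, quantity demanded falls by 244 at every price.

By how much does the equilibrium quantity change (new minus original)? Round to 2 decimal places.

-43.75

Original equilibrium: 786 - 6p = 2p - 102 gives 888 = 8p, so p = 111 and q = 120.
After the shift, demand is qd = 542 - 6p and supply is qs = 2p - 79.
Setting them equal: 542 - 6p = 2p - 79 → 621 = 8p, so p = 77.625 and q = 76.25.
Δq = 76.25 − 120 = -43.75.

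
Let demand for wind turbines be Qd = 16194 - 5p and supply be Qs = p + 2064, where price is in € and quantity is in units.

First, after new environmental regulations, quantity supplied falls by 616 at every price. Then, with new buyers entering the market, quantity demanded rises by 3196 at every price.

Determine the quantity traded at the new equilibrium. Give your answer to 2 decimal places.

Before the shock: 16194 - 5p = p + 2064 ⇒ 14130 = 6p ⇒ p = 2355, Q = 4419.
The new curves are Qd = 19390 - 5p (demand) and Qs = p + 1448 (supply).
Equate the new curves: 19390 - 5p = p + 1448, giving 17942 = 6p, p = 8971/3 ≈ 2990.3333, Q = 13315/3 ≈ 4438.3333.

4438.33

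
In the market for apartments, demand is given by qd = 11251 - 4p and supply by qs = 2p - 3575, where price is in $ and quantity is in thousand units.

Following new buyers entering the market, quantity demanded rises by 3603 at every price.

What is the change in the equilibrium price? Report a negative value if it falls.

Before the shock: 11251 - 4p = 2p - 3575 ⇒ 14826 = 6p ⇒ p = 2471, q = 1367.
After the shift, demand is qd = 14854 - 4p and supply is qs = 2p - 3575.
New equilibrium: 14854 - 4p = 2p - 3575 ⇒ 18429 = 6p ⇒ p = 3071.5, q = 2568.
Δp = 3071.5 − 2471 = +600.5.

+600.5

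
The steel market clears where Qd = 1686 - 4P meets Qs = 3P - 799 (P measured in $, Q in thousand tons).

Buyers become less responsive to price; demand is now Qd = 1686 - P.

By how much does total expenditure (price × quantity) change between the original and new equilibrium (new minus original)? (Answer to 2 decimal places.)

Before the shock: 1686 - 4P = 3P - 799 ⇒ 2485 = 7P ⇒ P = 355, Q = 266.
With the change applied: demand Qd = 1686 - P, supply Qs = 3P - 799.
Clearing the new market: 1686 - P = 3P - 799, so P = 621.25 and Q = 1064.75.
Expenditure moves from 355×266 = 94430 to 621.25×1064.75 = 661475.9375; change = +567045.94.

+567045.94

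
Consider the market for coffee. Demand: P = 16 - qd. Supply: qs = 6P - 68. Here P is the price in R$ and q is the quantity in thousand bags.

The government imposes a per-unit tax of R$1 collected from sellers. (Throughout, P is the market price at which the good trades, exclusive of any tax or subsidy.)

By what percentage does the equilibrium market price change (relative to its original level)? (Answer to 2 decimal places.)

+7.14

Original equilibrium: 16 - P = 6P - 68 gives 84 = 7P, so P = 12 and q = 4.
Since sellers keep the price net of the tax, the effective supply curve becomes qs = 6P - 74.
Clearing the new market: 16 - P = 6P - 74, so P = 90/7 ≈ 12.8571 and q = 22/7 ≈ 3.1429.
%ΔP = (12.8571 − 12) / 12 × 100 = +7.14%.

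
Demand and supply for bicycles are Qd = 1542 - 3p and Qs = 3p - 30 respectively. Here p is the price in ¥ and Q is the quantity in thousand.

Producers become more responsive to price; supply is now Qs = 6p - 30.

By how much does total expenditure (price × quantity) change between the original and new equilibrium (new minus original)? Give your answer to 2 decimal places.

-20261.33

Solve the original market: 1542 - 3p = 3p - 30, hence p = 262 and Q = 756.
With the change applied: demand Qd = 1542 - 3p, supply Qs = 6p - 30.
Equate the new curves: 1542 - 3p = 6p - 30, giving 1572 = 9p, p = 524/3 ≈ 174.6667, Q = 1018.
Expenditure moves from 262×756 = 198072 to 174.6667×1018 = 177810.6667; change = -20261.33.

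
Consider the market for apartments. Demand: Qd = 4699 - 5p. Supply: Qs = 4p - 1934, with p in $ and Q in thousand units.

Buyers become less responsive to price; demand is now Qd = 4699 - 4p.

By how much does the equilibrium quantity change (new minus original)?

+368.5

Original equilibrium: 4699 - 5p = 4p - 1934 gives 6633 = 9p, so p = 737 and Q = 1014.
With the change applied: demand Qd = 4699 - 4p, supply Qs = 4p - 1934.
Setting them equal: 4699 - 4p = 4p - 1934 → 6633 = 8p, so p = 829.125 and Q = 1382.5.
ΔQ = 1382.5 − 1014 = +368.5.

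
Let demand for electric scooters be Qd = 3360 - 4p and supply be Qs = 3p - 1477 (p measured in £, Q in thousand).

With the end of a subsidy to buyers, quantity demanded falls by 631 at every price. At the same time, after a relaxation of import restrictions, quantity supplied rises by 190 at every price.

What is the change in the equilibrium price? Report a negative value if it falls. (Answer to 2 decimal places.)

-117.29

Solve the original market: 3360 - 4p = 3p - 1477, hence p = 691 and Q = 596.
With the change applied: demand Qd = 2729 - 4p, supply Qs = 3p - 1287.
Setting them equal: 2729 - 4p = 3p - 1287 → 4016 = 7p, so p = 4016/7 ≈ 573.7143 and Q = 3039/7 ≈ 434.1429.
Δp = 573.7143 − 691 = -117.29.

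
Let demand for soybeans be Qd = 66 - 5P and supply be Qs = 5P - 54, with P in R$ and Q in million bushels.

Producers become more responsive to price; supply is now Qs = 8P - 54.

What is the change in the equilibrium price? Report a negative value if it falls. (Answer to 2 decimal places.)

-2.77

Before the shock: 66 - 5P = 5P - 54 ⇒ 120 = 10P ⇒ P = 12, Q = 6.
The new curves are Qd = 66 - 5P (demand) and Qs = 8P - 54 (supply).
Equate the new curves: 66 - 5P = 8P - 54, giving 120 = 13P, P = 120/13 ≈ 9.2308, Q = 258/13 ≈ 19.8462.
ΔP = 9.2308 − 12 = -2.77.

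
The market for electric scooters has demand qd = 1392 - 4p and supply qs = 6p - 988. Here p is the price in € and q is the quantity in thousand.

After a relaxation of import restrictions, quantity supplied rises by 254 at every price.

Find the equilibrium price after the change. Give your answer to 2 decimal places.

212.60

Before the shock: 1392 - 4p = 6p - 988 ⇒ 2380 = 10p ⇒ p = 238, q = 440.
After the shift, demand is qd = 1392 - 4p and supply is qs = 6p - 734.
Setting them equal: 1392 - 4p = 6p - 734 → 2126 = 10p, so p = 212.6 and q = 541.6.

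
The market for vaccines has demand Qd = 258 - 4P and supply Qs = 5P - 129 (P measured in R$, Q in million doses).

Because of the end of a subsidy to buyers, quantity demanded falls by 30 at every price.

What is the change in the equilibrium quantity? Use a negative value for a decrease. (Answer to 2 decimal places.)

Original equilibrium: 258 - 4P = 5P - 129 gives 387 = 9P, so P = 43 and Q = 86.
The new curves are Qd = 228 - 4P (demand) and Qs = 5P - 129 (supply).
Clearing the new market: 228 - 4P = 5P - 129, so P = 119/3 ≈ 39.6667 and Q = 208/3 ≈ 69.3333.
ΔQ = 69.3333 − 86 = -16.67.

-16.67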